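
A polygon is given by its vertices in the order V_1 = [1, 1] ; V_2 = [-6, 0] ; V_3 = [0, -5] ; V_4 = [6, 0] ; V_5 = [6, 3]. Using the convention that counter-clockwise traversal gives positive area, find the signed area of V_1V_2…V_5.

Apply the shoelace formula: 2A = Σ (x_i·y_{i+1} − x_{i+1}·y_i), indices taken mod 5.
V_1→V_2: (1)(0) − (-6)(1) = 6
V_2→V_3: (-6)(-5) − (0)(0) = 30
V_3→V_4: (0)(0) − (6)(-5) = 30
V_4→V_5: (6)(3) − (6)(0) = 18
V_5→V_1: (6)(1) − (1)(3) = 3
Σ = 87
Signed area = Σ/2 = 43.5 (positive ⇒ counter-clockwise traversal).

43.5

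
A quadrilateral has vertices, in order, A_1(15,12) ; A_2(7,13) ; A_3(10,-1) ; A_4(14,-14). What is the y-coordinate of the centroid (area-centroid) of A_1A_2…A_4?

755/226

Apply Gauss's area formula. First the cross-terms c_i = x_i·y_{i+1} − x_{i+1}·y_i:
  111, -137, -126, 378  ⇒  2A = 226, A = 113.
Then Σ (y_i + y_{i+1})·c_i = 2265, so ȳ = 2265 / (6·113) = 755/226.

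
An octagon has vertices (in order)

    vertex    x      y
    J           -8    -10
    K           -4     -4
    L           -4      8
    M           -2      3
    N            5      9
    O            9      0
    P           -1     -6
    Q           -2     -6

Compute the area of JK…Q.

Apply the shoelace formula: 2A = Σ (x_i·y_{i+1} − x_{i+1}·y_i), indices taken mod 8.
Σ = (-8) + (-48) + (4) + (-33) + (-81) + (-54) + (-6) + (-28) = -254
Area = |Σ|/2 = 127.

127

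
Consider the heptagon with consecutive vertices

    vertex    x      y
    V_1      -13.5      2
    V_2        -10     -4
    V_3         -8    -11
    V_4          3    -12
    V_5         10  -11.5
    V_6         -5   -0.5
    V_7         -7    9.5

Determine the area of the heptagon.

Apply the shoelace (surveyor's) formula: 2A = Σ (x_i·y_{i+1} − x_{i+1}·y_i), indices taken mod 7.
Σ = (74) + (78) + (129) + (85.5) + (-62.5) + (-51) + (114.25) = 367.25
Area = |Σ|/2 = 183.625.

183.625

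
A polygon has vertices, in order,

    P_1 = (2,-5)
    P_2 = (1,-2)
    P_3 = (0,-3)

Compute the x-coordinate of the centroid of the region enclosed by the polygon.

1

Apply the shoelace formula. First the cross-terms c_i = x_i·y_{i+1} − x_{i+1}·y_i:
  1, -3, 6  ⇒  2A = 4, A = 2.
Then Σ (x_i + x_{i+1})·c_i = 12, so x̄ = 12 / (6·2) = 1.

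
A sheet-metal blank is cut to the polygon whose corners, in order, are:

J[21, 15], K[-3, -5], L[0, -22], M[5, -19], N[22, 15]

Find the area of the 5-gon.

Apply the shoelace formula: 2A = Σ (x_i·y_{i+1} − x_{i+1}·y_i), indices taken mod 5.
Cross-terms: -60, 66, 110, 493, 15  ⇒  Σ = 624
Area = |Σ|/2 = 312.

312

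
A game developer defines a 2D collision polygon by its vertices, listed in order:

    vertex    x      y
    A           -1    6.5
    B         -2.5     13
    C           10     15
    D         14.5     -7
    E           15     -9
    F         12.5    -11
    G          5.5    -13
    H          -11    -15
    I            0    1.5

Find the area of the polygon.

Apply the surveyor's formula: 2A = Σ (x_i·y_{i+1} − x_{i+1}·y_i), indices taken mod 9.
Cross-terms: 3.25, -167.5, -287.5, -25.5, -52.5, -102, -225.5, -16.5, 1.5  ⇒  Σ = -872.25
Area = |Σ|/2 = 436.125.

436.125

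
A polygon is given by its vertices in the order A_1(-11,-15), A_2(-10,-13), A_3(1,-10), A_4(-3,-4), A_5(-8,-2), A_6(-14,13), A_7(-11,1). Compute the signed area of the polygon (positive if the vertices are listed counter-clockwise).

A_1→A_2: (-11)(-13) − (-10)(-15) = -7
A_2→A_3: (-10)(-10) − (1)(-13) = 113
A_3→A_4: (1)(-4) − (-3)(-10) = -34
A_4→A_5: (-3)(-2) − (-8)(-4) = -26
A_5→A_6: (-8)(13) − (-14)(-2) = -132
A_6→A_7: (-14)(1) − (-11)(13) = 129
A_7→A_1: (-11)(-15) − (-11)(1) = 176
Σ = 219
Signed area = Σ/2 = 109.5 (positive ⇒ counter-clockwise traversal).

109.5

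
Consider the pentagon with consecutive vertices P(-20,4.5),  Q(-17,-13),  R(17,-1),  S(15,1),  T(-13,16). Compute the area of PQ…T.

Apply the surveyor's formula: 2A = Σ (x_i·y_{i+1} − x_{i+1}·y_i), indices taken mod 5.
Cross-terms: 336.5, 238, 32, 253, 261.5  ⇒  Σ = 1121
Area = |Σ|/2 = 560.5.

560.5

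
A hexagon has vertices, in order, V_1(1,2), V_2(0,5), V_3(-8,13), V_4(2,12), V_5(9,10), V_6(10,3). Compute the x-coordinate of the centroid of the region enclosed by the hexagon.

Apply the surveyor's formula. First the cross-terms c_i = x_i·y_{i+1} − x_{i+1}·y_i:
  5, 40, -122, -88, -73, 17  ⇒  2A = -221, A = -110.5.
Then Σ (x_i + x_{i+1})·c_i = -1751, so x̄ = -1751 / (6·(-110.5)) = 103/39.

103/39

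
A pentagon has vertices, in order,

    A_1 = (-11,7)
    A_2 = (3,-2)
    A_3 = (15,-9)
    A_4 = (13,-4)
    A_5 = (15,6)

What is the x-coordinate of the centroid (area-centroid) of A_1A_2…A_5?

619/111

Apply the shoelace formula. First the cross-terms c_i = x_i·y_{i+1} − x_{i+1}·y_i:
  1, 3, 57, 138, 171  ⇒  2A = 370, A = 185.
Then Σ (x_i + x_{i+1})·c_i = 6190, so x̄ = 6190 / (6·185) = 619/111.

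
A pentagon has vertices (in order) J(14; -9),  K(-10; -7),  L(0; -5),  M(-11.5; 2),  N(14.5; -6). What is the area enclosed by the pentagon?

101

Apply Gauss's area formula: 2A = Σ (x_i·y_{i+1} − x_{i+1}·y_i), indices taken mod 5.
Σ = (-188) + (50) + (-57.5) + (40) + (-46.5) = -202
Area = |Σ|/2 = 101.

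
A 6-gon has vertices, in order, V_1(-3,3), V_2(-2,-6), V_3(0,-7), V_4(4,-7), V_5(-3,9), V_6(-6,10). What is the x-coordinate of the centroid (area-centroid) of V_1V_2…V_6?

-115/117

Apply the shoelace (surveyor's) formula. First the cross-terms c_i = x_i·y_{i+1} − x_{i+1}·y_i:
  24, 14, 28, 15, 24, 12  ⇒  2A = 117, A = 58.5.
Then Σ (x_i + x_{i+1})·c_i = -345, so x̄ = -345 / (6·58.5) = -115/117.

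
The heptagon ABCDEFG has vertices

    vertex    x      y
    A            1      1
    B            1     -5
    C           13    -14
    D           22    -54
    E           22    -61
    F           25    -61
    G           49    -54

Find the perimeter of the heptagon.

170

|AB| = √((0)² + (-6)²) = √36 = 6
|BC| = √((12)² + (-9)²) = √225 = 15
|CD| = √((9)² + (-40)²) = √1681 = 41
|DE| = √((0)² + (-7)²) = √49 = 7
|EF| = √((3)² + (0)²) = √9 = 3
|FG| = √((24)² + (7)²) = √625 = 25
|GA| = √((-48)² + (55)²) = √5329 = 73
Perimeter = 6 + 15 + 41 + 7 + 3 + 25 + 73 = 170.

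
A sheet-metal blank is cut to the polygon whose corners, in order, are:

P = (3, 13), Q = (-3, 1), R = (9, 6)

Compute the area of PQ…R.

Apply the surveyor's formula: 2A = Σ (x_i·y_{i+1} − x_{i+1}·y_i), indices taken mod 3.
P→Q: (3)(1) − (-3)(13) = 42
Q→R: (-3)(6) − (9)(1) = -27
R→P: (9)(13) − (3)(6) = 99
Σ = 114
Area = |Σ|/2 = 57.

57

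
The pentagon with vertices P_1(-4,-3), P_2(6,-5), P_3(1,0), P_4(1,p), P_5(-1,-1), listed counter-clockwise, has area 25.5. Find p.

Write out the shoelace sum; only the two edges meeting at P_4 involve p:
2·Area = [(1·p − 1·0) + (1·(-1) − (-1)·p)] + 42
       = 2·p + 41 = 51
⇒ p = 5.

5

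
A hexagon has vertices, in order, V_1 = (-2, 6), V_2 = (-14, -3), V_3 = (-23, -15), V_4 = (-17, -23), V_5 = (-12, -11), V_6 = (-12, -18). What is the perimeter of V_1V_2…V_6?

|V_1V_2| = √((-12)² + (-9)²) = √225 = 15
|V_2V_3| = √((-9)² + (-12)²) = √225 = 15
|V_3V_4| = √((6)² + (-8)²) = √100 = 10
|V_4V_5| = √((5)² + (12)²) = √169 = 13
|V_5V_6| = √((0)² + (-7)²) = √49 = 7
|V_6V_1| = √((10)² + (24)²) = √676 = 26
Perimeter = 15 + 15 + 10 + 13 + 7 + 26 = 86.

86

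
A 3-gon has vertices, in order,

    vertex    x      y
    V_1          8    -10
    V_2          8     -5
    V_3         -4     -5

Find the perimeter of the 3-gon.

30

|V_1V_2| = √((0)² + (5)²) = √25 = 5
|V_2V_3| = √((-12)² + (0)²) = √144 = 12
|V_3V_1| = √((12)² + (-5)²) = √169 = 13
Perimeter = 5 + 12 + 13 = 30.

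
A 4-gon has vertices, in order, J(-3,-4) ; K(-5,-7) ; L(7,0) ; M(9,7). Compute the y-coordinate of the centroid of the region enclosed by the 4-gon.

-2/9

Apply Gauss's area formula. First the cross-terms c_i = x_i·y_{i+1} − x_{i+1}·y_i:
  1, 49, 49, -15  ⇒  2A = 84, A = 42.
Then Σ (y_i + y_{i+1})·c_i = -56, so ȳ = -56 / (6·42) = -2/9.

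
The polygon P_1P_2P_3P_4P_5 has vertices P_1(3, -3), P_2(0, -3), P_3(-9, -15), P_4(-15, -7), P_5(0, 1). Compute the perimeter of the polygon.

50

|P_1P_2| = √((-3)² + (0)²) = √9 = 3
|P_2P_3| = √((-9)² + (-12)²) = √225 = 15
|P_3P_4| = √((-6)² + (8)²) = √100 = 10
|P_4P_5| = √((15)² + (8)²) = √289 = 17
|P_5P_1| = √((3)² + (-4)²) = √25 = 5
Perimeter = 3 + 15 + 10 + 17 + 5 = 50.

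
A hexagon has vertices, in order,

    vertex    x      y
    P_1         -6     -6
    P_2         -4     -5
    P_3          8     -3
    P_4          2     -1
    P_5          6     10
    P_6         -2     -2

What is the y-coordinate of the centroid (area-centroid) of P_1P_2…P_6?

Apply the shoelace (surveyor's) formula. First the cross-terms c_i = x_i·y_{i+1} − x_{i+1}·y_i:
  6, 52, -2, 26, 8, 0  ⇒  2A = 90, A = 45.
Then Σ (y_i + y_{i+1})·c_i = -176, so ȳ = -176 / (6·45) = -88/135.

-88/135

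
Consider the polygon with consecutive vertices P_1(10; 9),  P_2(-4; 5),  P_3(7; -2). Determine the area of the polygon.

71

P_1→P_2: (10)(5) − (-4)(9) = 86
P_2→P_3: (-4)(-2) − (7)(5) = -27
P_3→P_1: (7)(9) − (10)(-2) = 83
Σ = 142
Area = |Σ|/2 = 71.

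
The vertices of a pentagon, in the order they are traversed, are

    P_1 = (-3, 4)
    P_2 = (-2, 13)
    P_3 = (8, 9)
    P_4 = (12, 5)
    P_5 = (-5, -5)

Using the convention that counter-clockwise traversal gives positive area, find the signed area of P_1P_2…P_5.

-145.5

Apply the surveyor's formula: 2A = Σ (x_i·y_{i+1} − x_{i+1}·y_i), indices taken mod 5.
Cross-terms: -31, -122, -68, -35, -35  ⇒  Σ = -291
Signed area = Σ/2 = -145.5 (negative ⇒ clockwise traversal).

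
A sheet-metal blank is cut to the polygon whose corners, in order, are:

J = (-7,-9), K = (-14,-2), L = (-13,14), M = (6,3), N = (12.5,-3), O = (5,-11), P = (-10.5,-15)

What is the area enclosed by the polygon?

418

Σ = (-112) + (-222) + (-123) + (-55.5) + (-122.5) + (-190.5) + (-10.5) = -836
Area = |Σ|/2 = 418.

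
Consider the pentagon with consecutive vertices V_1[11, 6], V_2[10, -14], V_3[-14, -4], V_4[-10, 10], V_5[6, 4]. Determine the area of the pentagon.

369

Cross-terms: -214, -236, -180, -100, -8  ⇒  Σ = -738
Area = |Σ|/2 = 369.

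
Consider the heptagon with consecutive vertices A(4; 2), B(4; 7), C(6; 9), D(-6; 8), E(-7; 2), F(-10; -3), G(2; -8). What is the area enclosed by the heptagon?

161.5

Apply the shoelace formula: 2A = Σ (x_i·y_{i+1} − x_{i+1}·y_i), indices taken mod 7.
Σ = (20) + (-6) + (102) + (44) + (41) + (86) + (36) = 323
Area = |Σ|/2 = 161.5.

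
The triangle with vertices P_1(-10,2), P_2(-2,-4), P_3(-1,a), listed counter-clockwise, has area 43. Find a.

6

The doubled signed area Σ (x_i y_{i+1} − x_{i+1} y_i) is linear in a.
With a=0 it equals 38; the coefficient of a is 8 (from the two edges through P_3).
So 8·a + 38 = 2·43 = 86 ⇒ a = 6.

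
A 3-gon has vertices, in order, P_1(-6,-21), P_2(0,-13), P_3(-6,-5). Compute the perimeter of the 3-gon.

36

|P_1P_2| = √((6)² + (8)²) = √100 = 10
|P_2P_3| = √((-6)² + (8)²) = √100 = 10
|P_3P_1| = √((0)² + (-16)²) = √256 = 16
Perimeter = 10 + 10 + 16 = 36.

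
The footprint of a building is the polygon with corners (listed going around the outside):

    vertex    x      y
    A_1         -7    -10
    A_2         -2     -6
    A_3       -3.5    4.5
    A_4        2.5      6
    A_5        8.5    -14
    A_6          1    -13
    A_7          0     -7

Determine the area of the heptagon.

139.375

Apply the shoelace formula: 2A = Σ (x_i·y_{i+1} − x_{i+1}·y_i), indices taken mod 7.
Σ = (22) + (-30) + (-32.25) + (-86) + (-96.5) + (-7) + (-49) = -278.75
Area = |Σ|/2 = 139.375.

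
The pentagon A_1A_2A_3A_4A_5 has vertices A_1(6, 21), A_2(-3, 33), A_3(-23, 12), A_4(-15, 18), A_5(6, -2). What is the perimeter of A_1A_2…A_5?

106

|A_1A_2| = √((-9)² + (12)²) = √225 = 15
|A_2A_3| = √((-20)² + (-21)²) = √841 = 29
|A_3A_4| = √((8)² + (6)²) = √100 = 10
|A_4A_5| = √((21)² + (-20)²) = √841 = 29
|A_5A_1| = √((0)² + (23)²) = √529 = 23
Perimeter = 15 + 29 + 10 + 29 + 23 = 106.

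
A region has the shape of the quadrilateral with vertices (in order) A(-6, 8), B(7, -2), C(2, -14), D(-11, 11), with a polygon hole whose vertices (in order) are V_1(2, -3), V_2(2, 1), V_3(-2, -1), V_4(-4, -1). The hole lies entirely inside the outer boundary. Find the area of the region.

136

Outer boundary:
Apply the shoelace (surveyor's) formula: 2A = Σ (x_i·y_{i+1} − x_{i+1}·y_i), indices taken mod 4.
Σ = (-44) + (-94) + (-132) + (-22) = -292
Area = |Σ|/2 = 146.
Hole:
V_1→V_2: (2)(1) − (2)(-3) = 8
V_2→V_3: (2)(-1) − (-2)(1) = 0
V_3→V_4: (-2)(-1) − (-4)(-1) = -2
V_4→V_1: (-4)(-3) − (2)(-1) = 14
Σ = 20
Area = |Σ|/2 = 10.
Net area = 146 − 10 = 136.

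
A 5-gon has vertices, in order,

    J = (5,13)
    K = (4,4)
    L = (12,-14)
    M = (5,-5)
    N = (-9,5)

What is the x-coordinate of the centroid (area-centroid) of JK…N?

1.3125

Apply the surveyor's formula. First the cross-terms c_i = x_i·y_{i+1} − x_{i+1}·y_i:
  -32, -104, 10, -20, -142  ⇒  2A = -288, A = -144.
Then Σ (x_i + x_{i+1})·c_i = -1134, so x̄ = -1134 / (6·(-144)) = 1.3125.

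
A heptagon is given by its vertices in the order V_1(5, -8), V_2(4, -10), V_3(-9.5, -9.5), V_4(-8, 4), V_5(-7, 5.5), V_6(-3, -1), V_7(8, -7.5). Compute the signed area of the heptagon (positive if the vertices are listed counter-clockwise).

Apply the surveyor's formula: 2A = Σ (x_i·y_{i+1} − x_{i+1}·y_i), indices taken mod 7.
Σ = (-18) + (-133) + (-114) + (-16) + (23.5) + (30.5) + (-26.5) = -253.5
Signed area = Σ/2 = -126.75 (negative ⇒ clockwise traversal).

-126.75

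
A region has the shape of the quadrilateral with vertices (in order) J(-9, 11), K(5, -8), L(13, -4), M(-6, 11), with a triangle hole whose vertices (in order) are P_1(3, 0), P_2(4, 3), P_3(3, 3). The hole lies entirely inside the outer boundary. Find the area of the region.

Outer boundary:
Apply the shoelace formula: 2A = Σ (x_i·y_{i+1} − x_{i+1}·y_i), indices taken mod 4.
Cross-terms: 17, 84, 119, 33  ⇒  Σ = 253
Area = |Σ|/2 = 126.5.
Hole:
Apply the shoelace formula: 2A = Σ (x_i·y_{i+1} − x_{i+1}·y_i), indices taken mod 3.
Σ = (9) + (3) + (-9) = 3
Area = |Σ|/2 = 1.5.
Net area = 126.5 − 1.5 = 125.

125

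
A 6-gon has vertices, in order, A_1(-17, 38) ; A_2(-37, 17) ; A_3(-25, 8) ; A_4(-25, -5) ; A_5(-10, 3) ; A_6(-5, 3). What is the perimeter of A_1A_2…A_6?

116

|A_1A_2| = √((-20)² + (-21)²) = √841 = 29
|A_2A_3| = √((12)² + (-9)²) = √225 = 15
|A_3A_4| = √((0)² + (-13)²) = √169 = 13
|A_4A_5| = √((15)² + (8)²) = √289 = 17
|A_5A_6| = √((5)² + (0)²) = √25 = 5
|A_6A_1| = √((-12)² + (35)²) = √1369 = 37
Perimeter = 29 + 15 + 13 + 17 + 5 + 37 = 116.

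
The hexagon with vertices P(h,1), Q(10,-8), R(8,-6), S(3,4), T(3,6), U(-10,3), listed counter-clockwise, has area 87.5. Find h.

The doubled signed area Σ (x_i y_{i+1} − x_{i+1} y_i) is linear in h.
With h=0 it equals 109; the coefficient of h is -11 (from the two edges through P).
So -11·h + 109 = 2·87.5 = 175 ⇒ h = -6.

-6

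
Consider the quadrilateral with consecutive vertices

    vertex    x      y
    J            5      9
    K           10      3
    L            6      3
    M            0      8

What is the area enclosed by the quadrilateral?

Apply the shoelace formula: 2A = Σ (x_i·y_{i+1} − x_{i+1}·y_i), indices taken mod 4.
Σ = (-75) + (12) + (48) + (-40) = -55
Area = |Σ|/2 = 27.5.

27.5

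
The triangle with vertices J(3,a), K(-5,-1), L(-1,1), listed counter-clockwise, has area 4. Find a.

5

The doubled signed area Σ (x_i y_{i+1} − x_{i+1} y_i) is linear in a.
With a=0 it equals -12; the coefficient of a is 4 (from the two edges through J).
So 4·a + -12 = 2·4 = 8 ⇒ a = 5.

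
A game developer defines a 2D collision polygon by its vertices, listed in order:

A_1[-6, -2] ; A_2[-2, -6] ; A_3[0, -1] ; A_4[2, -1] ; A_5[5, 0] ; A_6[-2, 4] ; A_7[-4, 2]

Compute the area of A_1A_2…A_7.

Apply the surveyor's formula: 2A = Σ (x_i·y_{i+1} − x_{i+1}·y_i), indices taken mod 7.
Cross-terms: 32, 2, 2, 5, 20, 12, 20  ⇒  Σ = 93
Area = |Σ|/2 = 46.5.

46.5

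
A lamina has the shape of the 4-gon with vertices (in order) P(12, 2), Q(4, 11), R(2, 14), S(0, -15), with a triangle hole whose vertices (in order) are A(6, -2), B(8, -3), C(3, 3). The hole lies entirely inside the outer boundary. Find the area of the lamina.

150.5

Outer boundary:
Apply Gauss's area formula: 2A = Σ (x_i·y_{i+1} − x_{i+1}·y_i), indices taken mod 4.
Σ = (124) + (34) + (-30) + (180) = 308
Area = |Σ|/2 = 154.
Hole:
Apply the shoelace (surveyor's) formula: 2A = Σ (x_i·y_{i+1} − x_{i+1}·y_i), indices taken mod 3.
Σ = (-2) + (33) + (-24) = 7
Area = |Σ|/2 = 3.5.
Net area = 154 − 3.5 = 150.5.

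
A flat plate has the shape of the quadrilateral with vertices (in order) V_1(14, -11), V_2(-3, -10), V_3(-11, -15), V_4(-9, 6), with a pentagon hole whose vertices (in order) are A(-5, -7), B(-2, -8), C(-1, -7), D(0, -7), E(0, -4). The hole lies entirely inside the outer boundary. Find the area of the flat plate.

Outer boundary:
Apply the shoelace (surveyor's) formula: 2A = Σ (x_i·y_{i+1} − x_{i+1}·y_i), indices taken mod 4.
Cross-terms: -173, -65, -201, 15  ⇒  Σ = -424
Area = |Σ|/2 = 212.
Hole:
Apply the surveyor's formula: 2A = Σ (x_i·y_{i+1} − x_{i+1}·y_i), indices taken mod 5.
Cross-terms: 26, 6, 7, 0, -20  ⇒  Σ = 19
Area = |Σ|/2 = 9.5.
Net area = 212 − 9.5 = 202.5.

202.5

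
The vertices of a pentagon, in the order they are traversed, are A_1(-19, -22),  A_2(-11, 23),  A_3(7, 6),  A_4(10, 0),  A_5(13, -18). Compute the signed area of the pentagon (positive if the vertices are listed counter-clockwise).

-887

Σ = (-679) + (-227) + (-60) + (-180) + (-628) = -1774
Signed area = Σ/2 = -887 (negative ⇒ clockwise traversal).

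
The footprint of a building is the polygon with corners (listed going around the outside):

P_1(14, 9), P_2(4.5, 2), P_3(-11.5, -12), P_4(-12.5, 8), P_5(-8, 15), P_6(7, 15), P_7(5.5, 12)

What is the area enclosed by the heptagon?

Apply the surveyor's formula: 2A = Σ (x_i·y_{i+1} − x_{i+1}·y_i), indices taken mod 7.
Cross-terms: -12.5, -31, -242, -123.5, -225, 1.5, -118.5  ⇒  Σ = -751
Area = |Σ|/2 = 375.5.

375.5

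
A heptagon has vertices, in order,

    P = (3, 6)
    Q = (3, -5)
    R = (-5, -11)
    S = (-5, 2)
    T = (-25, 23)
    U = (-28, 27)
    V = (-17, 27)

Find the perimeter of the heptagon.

108

|PQ| = √((0)² + (-11)²) = √121 = 11
|QR| = √((-8)² + (-6)²) = √100 = 10
|RS| = √((0)² + (13)²) = √169 = 13
|ST| = √((-20)² + (21)²) = √841 = 29
|TU| = √((-3)² + (4)²) = √25 = 5
|UV| = √((11)² + (0)²) = √121 = 11
|VP| = √((20)² + (-21)²) = √841 = 29
Perimeter = 11 + 10 + 13 + 29 + 5 + 11 + 29 = 108.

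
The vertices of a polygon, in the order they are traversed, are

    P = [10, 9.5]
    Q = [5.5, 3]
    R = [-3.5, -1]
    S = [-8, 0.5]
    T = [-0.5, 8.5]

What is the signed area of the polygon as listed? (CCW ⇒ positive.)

-92.25

Apply the shoelace (surveyor's) formula: 2A = Σ (x_i·y_{i+1} − x_{i+1}·y_i), indices taken mod 5.
P→Q: (10)(3) − (5.5)(9.5) = -22.25
Q→R: (5.5)(-1) − (-3.5)(3) = 5
R→S: (-3.5)(0.5) − (-8)(-1) = -9.75
S→T: (-8)(8.5) − (-0.5)(0.5) = -67.75
T→P: (-0.5)(9.5) − (10)(8.5) = -89.75
Σ = -184.5
Signed area = Σ/2 = -92.25 (negative ⇒ clockwise traversal).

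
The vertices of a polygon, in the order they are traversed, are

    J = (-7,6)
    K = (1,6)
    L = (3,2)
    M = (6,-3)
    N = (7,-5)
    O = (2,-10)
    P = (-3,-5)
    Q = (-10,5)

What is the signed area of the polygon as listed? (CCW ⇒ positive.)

Σ = (-48) + (-16) + (-21) + (-9) + (-60) + (-40) + (-65) + (-25) = -284
Signed area = Σ/2 = -142 (negative ⇒ clockwise traversal).

-142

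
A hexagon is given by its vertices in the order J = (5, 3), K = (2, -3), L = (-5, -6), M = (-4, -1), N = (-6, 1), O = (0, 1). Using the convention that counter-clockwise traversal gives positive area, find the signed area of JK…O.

J→K: (5)(-3) − (2)(3) = -21
K→L: (2)(-6) − (-5)(-3) = -27
L→M: (-5)(-1) − (-4)(-6) = -19
M→N: (-4)(1) − (-6)(-1) = -10
N→O: (-6)(1) − (0)(1) = -6
O→J: (0)(3) − (5)(1) = -5
Σ = -88
Signed area = Σ/2 = -44 (negative ⇒ clockwise traversal).

-44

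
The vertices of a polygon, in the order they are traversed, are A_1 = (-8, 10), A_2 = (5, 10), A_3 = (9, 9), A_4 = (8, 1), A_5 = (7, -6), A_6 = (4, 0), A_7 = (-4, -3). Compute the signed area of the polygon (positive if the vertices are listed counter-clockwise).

-172.5

Apply Gauss's area formula: 2A = Σ (x_i·y_{i+1} − x_{i+1}·y_i), indices taken mod 7.
Σ = (-130) + (-45) + (-63) + (-55) + (24) + (-12) + (-64) = -345
Signed area = Σ/2 = -172.5 (negative ⇒ clockwise traversal).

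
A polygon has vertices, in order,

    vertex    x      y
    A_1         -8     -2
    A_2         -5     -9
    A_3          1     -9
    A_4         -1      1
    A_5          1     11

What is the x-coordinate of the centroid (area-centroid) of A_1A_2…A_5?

-116/39

Apply the surveyor's formula. First the cross-terms c_i = x_i·y_{i+1} − x_{i+1}·y_i:
  62, 54, -8, -12, 86  ⇒  2A = 182, A = 91.
Then Σ (x_i + x_{i+1})·c_i = -1624, so x̄ = -1624 / (6·91) = -116/39.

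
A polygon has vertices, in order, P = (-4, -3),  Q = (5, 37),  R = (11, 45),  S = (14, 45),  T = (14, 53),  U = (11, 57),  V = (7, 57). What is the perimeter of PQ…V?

|PQ| = √((9)² + (40)²) = √1681 = 41
|QR| = √((6)² + (8)²) = √100 = 10
|RS| = √((3)² + (0)²) = √9 = 3
|ST| = √((0)² + (8)²) = √64 = 8
|TU| = √((-3)² + (4)²) = √25 = 5
|UV| = √((-4)² + (0)²) = √16 = 4
|VP| = √((-11)² + (-60)²) = √3721 = 61
Perimeter = 41 + 10 + 3 + 8 + 5 + 4 + 61 = 132.

132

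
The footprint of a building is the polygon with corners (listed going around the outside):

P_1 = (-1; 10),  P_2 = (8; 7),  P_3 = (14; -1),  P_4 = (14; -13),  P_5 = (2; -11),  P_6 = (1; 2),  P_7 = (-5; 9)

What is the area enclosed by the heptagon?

Σ = (-87) + (-106) + (-168) + (-128) + (15) + (19) + (-41) = -496
Area = |Σ|/2 = 248.

248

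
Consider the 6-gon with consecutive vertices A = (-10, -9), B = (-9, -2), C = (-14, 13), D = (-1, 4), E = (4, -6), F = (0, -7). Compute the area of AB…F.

Σ = (-61) + (-145) + (-43) + (-10) + (-28) + (-70) = -357
Area = |Σ|/2 = 178.5.

178.5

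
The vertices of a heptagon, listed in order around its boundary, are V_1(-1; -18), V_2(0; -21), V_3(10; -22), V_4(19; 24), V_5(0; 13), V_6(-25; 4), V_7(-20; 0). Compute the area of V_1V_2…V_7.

Apply Gauss's area formula: 2A = Σ (x_i·y_{i+1} − x_{i+1}·y_i), indices taken mod 7.
Σ = (21) + (210) + (658) + (247) + (325) + (80) + (360) = 1901
Area = |Σ|/2 = 950.5.

950.5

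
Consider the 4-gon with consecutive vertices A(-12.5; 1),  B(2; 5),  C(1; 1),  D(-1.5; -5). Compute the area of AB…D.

Apply the shoelace formula: 2A = Σ (x_i·y_{i+1} − x_{i+1}·y_i), indices taken mod 4.
Σ = (-64.5) + (-3) + (-3.5) + (-64) = -135
Area = |Σ|/2 = 67.5.

67.5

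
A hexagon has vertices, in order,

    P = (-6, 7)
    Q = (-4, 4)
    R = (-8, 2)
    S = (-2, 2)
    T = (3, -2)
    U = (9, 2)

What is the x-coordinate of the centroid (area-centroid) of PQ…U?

Apply the shoelace (surveyor's) formula. First the cross-terms c_i = x_i·y_{i+1} − x_{i+1}·y_i:
  4, 24, -12, -2, 24, 75  ⇒  2A = 113, A = 56.5.
Then Σ (x_i + x_{i+1})·c_i = 303, so x̄ = 303 / (6·56.5) = 101/113.

101/113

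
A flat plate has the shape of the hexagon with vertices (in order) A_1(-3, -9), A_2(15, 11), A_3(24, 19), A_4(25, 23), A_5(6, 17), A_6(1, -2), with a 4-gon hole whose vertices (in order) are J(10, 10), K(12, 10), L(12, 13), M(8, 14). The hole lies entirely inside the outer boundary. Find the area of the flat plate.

211.5

Outer boundary:
Apply the surveyor's formula: 2A = Σ (x_i·y_{i+1} − x_{i+1}·y_i), indices taken mod 6.
Cross-terms: 102, 21, 77, 287, -29, -15  ⇒  Σ = 443
Area = |Σ|/2 = 221.5.
Hole:
Apply the shoelace formula: 2A = Σ (x_i·y_{i+1} − x_{i+1}·y_i), indices taken mod 4.
Σ = (-20) + (36) + (64) + (-60) = 20
Area = |Σ|/2 = 10.
Net area = 221.5 − 10 = 211.5.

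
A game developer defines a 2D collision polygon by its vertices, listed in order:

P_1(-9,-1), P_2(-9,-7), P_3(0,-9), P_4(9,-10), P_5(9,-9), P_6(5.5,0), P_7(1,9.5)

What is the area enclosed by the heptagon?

Σ = (54) + (81) + (81) + (9) + (49.5) + (52.25) + (84.5) = 411.25
Area = |Σ|/2 = 205.625.

205.625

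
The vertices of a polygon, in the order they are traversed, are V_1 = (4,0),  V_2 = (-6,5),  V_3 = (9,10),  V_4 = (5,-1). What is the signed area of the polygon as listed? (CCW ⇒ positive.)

-70

Apply Gauss's area formula: 2A = Σ (x_i·y_{i+1} − x_{i+1}·y_i), indices taken mod 4.
V_1→V_2: (4)(5) − (-6)(0) = 20
V_2→V_3: (-6)(10) − (9)(5) = -105
V_3→V_4: (9)(-1) − (5)(10) = -59
V_4→V_1: (5)(0) − (4)(-1) = 4
Σ = -140
Signed area = Σ/2 = -70 (negative ⇒ clockwise traversal).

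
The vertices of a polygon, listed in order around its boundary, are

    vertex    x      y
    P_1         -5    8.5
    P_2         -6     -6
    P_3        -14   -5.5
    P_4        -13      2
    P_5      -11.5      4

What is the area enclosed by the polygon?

88.125

Apply the shoelace formula: 2A = Σ (x_i·y_{i+1} − x_{i+1}·y_i), indices taken mod 5.
Σ = (81) + (-51) + (-99.5) + (-29) + (-77.75) = -176.25
Area = |Σ|/2 = 88.125.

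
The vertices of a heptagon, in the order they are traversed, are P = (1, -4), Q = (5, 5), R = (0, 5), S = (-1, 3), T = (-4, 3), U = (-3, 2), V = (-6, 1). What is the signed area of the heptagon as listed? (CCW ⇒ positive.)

Apply the shoelace formula: 2A = Σ (x_i·y_{i+1} − x_{i+1}·y_i), indices taken mod 7.
Σ = (25) + (25) + (5) + (9) + (1) + (9) + (23) = 97
Signed area = Σ/2 = 48.5 (positive ⇒ counter-clockwise traversal).

48.5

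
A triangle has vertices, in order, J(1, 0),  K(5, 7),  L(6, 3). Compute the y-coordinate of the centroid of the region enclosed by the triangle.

Apply the surveyor's formula. First the cross-terms c_i = x_i·y_{i+1} − x_{i+1}·y_i:
  7, -27, -3  ⇒  2A = -23, A = -11.5.
Then Σ (y_i + y_{i+1})·c_i = -230, so ȳ = -230 / (6·(-11.5)) = 10/3.

10/3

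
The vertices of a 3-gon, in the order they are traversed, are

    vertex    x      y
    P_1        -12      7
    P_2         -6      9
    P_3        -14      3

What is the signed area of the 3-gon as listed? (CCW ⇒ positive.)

-10

Apply Gauss's area formula: 2A = Σ (x_i·y_{i+1} − x_{i+1}·y_i), indices taken mod 3.
P_1→P_2: (-12)(9) − (-6)(7) = -66
P_2→P_3: (-6)(3) − (-14)(9) = 108
P_3→P_1: (-14)(7) − (-12)(3) = -62
Σ = -20
Signed area = Σ/2 = -10 (negative ⇒ clockwise traversal).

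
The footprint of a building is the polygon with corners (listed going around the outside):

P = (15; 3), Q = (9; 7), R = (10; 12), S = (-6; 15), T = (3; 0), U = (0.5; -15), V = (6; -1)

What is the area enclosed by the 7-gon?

185.25

Σ = (78) + (38) + (222) + (-45) + (-45) + (89.5) + (33) = 370.5
Area = |Σ|/2 = 185.25.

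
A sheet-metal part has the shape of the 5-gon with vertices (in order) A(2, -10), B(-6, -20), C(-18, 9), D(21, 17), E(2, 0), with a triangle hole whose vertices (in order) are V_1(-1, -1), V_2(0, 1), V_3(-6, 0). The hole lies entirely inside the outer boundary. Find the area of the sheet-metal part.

526

Outer boundary:
Apply Gauss's area formula: 2A = Σ (x_i·y_{i+1} − x_{i+1}·y_i), indices taken mod 5.
Cross-terms: -100, -414, -495, -34, -20  ⇒  Σ = -1063
Area = |Σ|/2 = 531.5.
Hole:
Cross-terms: -1, 6, 6  ⇒  Σ = 11
Area = |Σ|/2 = 5.5.
Net area = 531.5 − 5.5 = 526.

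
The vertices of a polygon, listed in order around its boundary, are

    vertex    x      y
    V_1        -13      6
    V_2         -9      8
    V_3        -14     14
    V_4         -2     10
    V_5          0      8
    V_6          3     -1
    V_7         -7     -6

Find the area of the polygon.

180.5

Apply Gauss's area formula: 2A = Σ (x_i·y_{i+1} − x_{i+1}·y_i), indices taken mod 7.
Σ = (-50) + (-14) + (-112) + (-16) + (-24) + (-25) + (-120) = -361
Area = |Σ|/2 = 180.5.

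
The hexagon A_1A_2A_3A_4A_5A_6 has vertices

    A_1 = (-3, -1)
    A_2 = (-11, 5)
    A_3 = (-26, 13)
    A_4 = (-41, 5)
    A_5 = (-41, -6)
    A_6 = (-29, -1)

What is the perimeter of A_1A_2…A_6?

94

|A_1A_2| = √((-8)² + (6)²) = √100 = 10
|A_2A_3| = √((-15)² + (8)²) = √289 = 17
|A_3A_4| = √((-15)² + (-8)²) = √289 = 17
|A_4A_5| = √((0)² + (-11)²) = √121 = 11
|A_5A_6| = √((12)² + (5)²) = √169 = 13
|A_6A_1| = √((26)² + (0)²) = √676 = 26
Perimeter = 10 + 17 + 17 + 11 + 13 + 26 = 94.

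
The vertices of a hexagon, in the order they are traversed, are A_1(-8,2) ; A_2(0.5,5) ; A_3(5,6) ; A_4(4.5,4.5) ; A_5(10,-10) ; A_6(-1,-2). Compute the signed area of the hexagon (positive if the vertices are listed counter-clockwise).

Cross-terms: -41, -22, -4.5, -90, -30, -18  ⇒  Σ = -205.5
Signed area = Σ/2 = -102.75 (negative ⇒ clockwise traversal).

-102.75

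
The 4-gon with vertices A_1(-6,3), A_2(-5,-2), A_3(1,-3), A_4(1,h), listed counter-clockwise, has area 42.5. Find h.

5

Write out the shoelace sum; only the two edges meeting at A_4 involve h:
2·Area = [(1·h − 1·(-3)) + (1·3 − (-6)·h)] + 44
       = 7·h + 50 = 85
⇒ h = 5.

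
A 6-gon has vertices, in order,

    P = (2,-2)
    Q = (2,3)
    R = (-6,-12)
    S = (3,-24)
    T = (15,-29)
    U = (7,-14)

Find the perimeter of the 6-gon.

80

|PQ| = √((0)² + (5)²) = √25 = 5
|QR| = √((-8)² + (-15)²) = √289 = 17
|RS| = √((9)² + (-12)²) = √225 = 15
|ST| = √((12)² + (-5)²) = √169 = 13
|TU| = √((-8)² + (15)²) = √289 = 17
|UP| = √((-5)² + (12)²) = √169 = 13
Perimeter = 5 + 17 + 15 + 13 + 17 + 13 = 80.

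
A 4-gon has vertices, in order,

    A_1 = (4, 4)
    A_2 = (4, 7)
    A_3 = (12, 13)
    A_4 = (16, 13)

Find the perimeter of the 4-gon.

|A_1A_2| = √((0)² + (3)²) = √9 = 3
|A_2A_3| = √((8)² + (6)²) = √100 = 10
|A_3A_4| = √((4)² + (0)²) = √16 = 4
|A_4A_1| = √((-12)² + (-9)²) = √225 = 15
Perimeter = 3 + 10 + 4 + 15 = 32.

32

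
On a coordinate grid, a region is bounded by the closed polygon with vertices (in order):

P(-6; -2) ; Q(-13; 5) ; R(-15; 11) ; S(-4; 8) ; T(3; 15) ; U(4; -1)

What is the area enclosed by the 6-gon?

Apply the surveyor's formula: 2A = Σ (x_i·y_{i+1} − x_{i+1}·y_i), indices taken mod 6.
Cross-terms: -56, -68, -76, -84, -63, -14  ⇒  Σ = -361
Area = |Σ|/2 = 180.5.

180.5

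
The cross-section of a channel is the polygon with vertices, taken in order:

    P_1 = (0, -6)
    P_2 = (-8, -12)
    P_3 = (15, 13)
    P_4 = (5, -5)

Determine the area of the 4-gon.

Apply the shoelace formula: 2A = Σ (x_i·y_{i+1} − x_{i+1}·y_i), indices taken mod 4.
Cross-terms: -48, 76, -140, -30  ⇒  Σ = -142
Area = |Σ|/2 = 71.

71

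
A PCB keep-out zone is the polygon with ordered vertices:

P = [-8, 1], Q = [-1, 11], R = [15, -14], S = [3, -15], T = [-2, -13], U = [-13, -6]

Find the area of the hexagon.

Apply the shoelace (surveyor's) formula: 2A = Σ (x_i·y_{i+1} − x_{i+1}·y_i), indices taken mod 6.
P→Q: (-8)(11) − (-1)(1) = -87
Q→R: (-1)(-14) − (15)(11) = -151
R→S: (15)(-15) − (3)(-14) = -183
S→T: (3)(-13) − (-2)(-15) = -69
T→U: (-2)(-6) − (-13)(-13) = -157
U→P: (-13)(1) − (-8)(-6) = -61
Σ = -708
Area = |Σ|/2 = 354.

354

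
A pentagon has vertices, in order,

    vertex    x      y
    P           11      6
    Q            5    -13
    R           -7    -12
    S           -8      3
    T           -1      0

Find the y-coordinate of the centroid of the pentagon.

-167/37

Apply the surveyor's formula. First the cross-terms c_i = x_i·y_{i+1} − x_{i+1}·y_i:
  -173, -151, -117, 3, -6  ⇒  2A = -444, A = -222.
Then Σ (y_i + y_{i+1})·c_i = 6012, so ȳ = 6012 / (6·(-222)) = -167/37.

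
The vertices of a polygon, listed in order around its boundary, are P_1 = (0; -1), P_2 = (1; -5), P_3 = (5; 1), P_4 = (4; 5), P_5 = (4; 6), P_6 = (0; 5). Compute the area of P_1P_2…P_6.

36

P_1→P_2: (0)(-5) − (1)(-1) = 1
P_2→P_3: (1)(1) − (5)(-5) = 26
P_3→P_4: (5)(5) − (4)(1) = 21
P_4→P_5: (4)(6) − (4)(5) = 4
P_5→P_6: (4)(5) − (0)(6) = 20
P_6→P_1: (0)(-1) − (0)(5) = 0
Σ = 72
Area = |Σ|/2 = 36.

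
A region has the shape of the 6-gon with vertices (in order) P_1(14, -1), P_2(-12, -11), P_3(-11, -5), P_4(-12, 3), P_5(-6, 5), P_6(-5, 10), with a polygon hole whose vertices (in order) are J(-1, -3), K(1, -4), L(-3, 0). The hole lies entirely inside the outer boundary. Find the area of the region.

Outer boundary:
Apply the surveyor's formula: 2A = Σ (x_i·y_{i+1} − x_{i+1}·y_i), indices taken mod 6.
Cross-terms: -166, -61, -93, -42, -35, -135  ⇒  Σ = -532
Area = |Σ|/2 = 266.
Hole:
Cross-terms: 7, -12, 9  ⇒  Σ = 4
Area = |Σ|/2 = 2.
Net area = 266 − 2 = 264.

264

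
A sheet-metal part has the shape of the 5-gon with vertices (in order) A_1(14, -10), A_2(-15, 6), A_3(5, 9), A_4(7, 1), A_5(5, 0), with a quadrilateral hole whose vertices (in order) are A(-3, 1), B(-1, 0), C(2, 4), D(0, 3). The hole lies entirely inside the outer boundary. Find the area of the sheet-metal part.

Outer boundary:
Apply the shoelace (surveyor's) formula: 2A = Σ (x_i·y_{i+1} − x_{i+1}·y_i), indices taken mod 5.
Σ = (-66) + (-165) + (-58) + (-5) + (-50) = -344
Area = |Σ|/2 = 172.
Hole:
Apply Gauss's area formula: 2A = Σ (x_i·y_{i+1} − x_{i+1}·y_i), indices taken mod 4.
Σ = (1) + (-4) + (6) + (9) = 12
Area = |Σ|/2 = 6.
Net area = 172 − 6 = 166.

166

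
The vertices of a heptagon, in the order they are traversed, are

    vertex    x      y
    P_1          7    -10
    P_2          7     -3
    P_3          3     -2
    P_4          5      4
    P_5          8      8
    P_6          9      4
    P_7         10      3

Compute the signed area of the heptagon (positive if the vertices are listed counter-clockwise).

Apply the shoelace formula: 2A = Σ (x_i·y_{i+1} − x_{i+1}·y_i), indices taken mod 7.
Cross-terms: 49, -5, 22, 8, -40, -13, -121  ⇒  Σ = -100
Signed area = Σ/2 = -50 (negative ⇒ clockwise traversal).

-50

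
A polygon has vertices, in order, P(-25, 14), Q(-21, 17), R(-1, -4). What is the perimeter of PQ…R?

|PQ| = √((4)² + (3)²) = √25 = 5
|QR| = √((20)² + (-21)²) = √841 = 29
|RP| = √((-24)² + (18)²) = √900 = 30
Perimeter = 5 + 29 + 30 = 64.

64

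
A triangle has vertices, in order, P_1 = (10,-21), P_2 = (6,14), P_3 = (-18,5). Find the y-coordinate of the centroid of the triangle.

Apply the shoelace (surveyor's) formula. First the cross-terms c_i = x_i·y_{i+1} − x_{i+1}·y_i:
  266, 282, 328  ⇒  2A = 876, A = 438.
Then Σ (y_i + y_{i+1})·c_i = -1752, so ȳ = -1752 / (6·438) = -2/3.

-2/3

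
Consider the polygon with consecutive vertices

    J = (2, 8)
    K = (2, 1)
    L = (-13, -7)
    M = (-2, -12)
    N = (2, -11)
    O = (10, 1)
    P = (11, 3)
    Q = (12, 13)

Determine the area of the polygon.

Apply the shoelace formula: 2A = Σ (x_i·y_{i+1} − x_{i+1}·y_i), indices taken mod 8.
J→K: (2)(1) − (2)(8) = -14
K→L: (2)(-7) − (-13)(1) = -1
L→M: (-13)(-12) − (-2)(-7) = 142
M→N: (-2)(-11) − (2)(-12) = 46
N→O: (2)(1) − (10)(-11) = 112
O→P: (10)(3) − (11)(1) = 19
P→Q: (11)(13) − (12)(3) = 107
Q→J: (12)(8) − (2)(13) = 70
Σ = 481
Area = |Σ|/2 = 240.5.

240.5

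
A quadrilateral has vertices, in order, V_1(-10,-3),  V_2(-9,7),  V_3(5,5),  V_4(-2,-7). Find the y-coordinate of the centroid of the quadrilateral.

47/57

Apply Gauss's area formula. First the cross-terms c_i = x_i·y_{i+1} − x_{i+1}·y_i:
  -97, -80, -25, -64  ⇒  2A = -266, A = -133.
Then Σ (y_i + y_{i+1})·c_i = -658, so ȳ = -658 / (6·(-133)) = 47/57.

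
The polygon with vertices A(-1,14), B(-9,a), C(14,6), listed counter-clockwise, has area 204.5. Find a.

-9

The doubled signed area Σ (x_i y_{i+1} − x_{i+1} y_i) is linear in a.
With a=0 it equals 274; the coefficient of a is -15 (from the two edges through B).
So -15·a + 274 = 2·204.5 = 409 ⇒ a = -9.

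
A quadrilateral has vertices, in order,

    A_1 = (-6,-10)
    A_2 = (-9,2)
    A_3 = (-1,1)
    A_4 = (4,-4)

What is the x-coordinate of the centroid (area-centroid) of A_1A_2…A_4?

Apply the shoelace (surveyor's) formula. First the cross-terms c_i = x_i·y_{i+1} − x_{i+1}·y_i:
  -102, -7, 0, -64  ⇒  2A = -173, A = -86.5.
Then Σ (x_i + x_{i+1})·c_i = 1728, so x̄ = 1728 / (6·(-86.5)) = -576/173.

-576/173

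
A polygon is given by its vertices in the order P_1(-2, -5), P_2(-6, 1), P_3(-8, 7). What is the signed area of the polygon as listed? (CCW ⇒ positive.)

-6

Apply the shoelace (surveyor's) formula: 2A = Σ (x_i·y_{i+1} − x_{i+1}·y_i), indices taken mod 3.
P_1→P_2: (-2)(1) − (-6)(-5) = -32
P_2→P_3: (-6)(7) − (-8)(1) = -34
P_3→P_1: (-8)(-5) − (-2)(7) = 54
Σ = -12
Signed area = Σ/2 = -6 (negative ⇒ clockwise traversal).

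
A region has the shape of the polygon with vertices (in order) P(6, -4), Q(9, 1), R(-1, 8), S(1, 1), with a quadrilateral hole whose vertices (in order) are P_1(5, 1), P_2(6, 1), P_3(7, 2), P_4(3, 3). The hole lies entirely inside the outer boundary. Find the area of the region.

44.5

Outer boundary:
Σ = (42) + (73) + (-9) + (-10) = 96
Area = |Σ|/2 = 48.
Hole:
Apply Gauss's area formula: 2A = Σ (x_i·y_{i+1} − x_{i+1}·y_i), indices taken mod 4.
Σ = (-1) + (5) + (15) + (-12) = 7
Area = |Σ|/2 = 3.5.
Net area = 48 − 3.5 = 44.5.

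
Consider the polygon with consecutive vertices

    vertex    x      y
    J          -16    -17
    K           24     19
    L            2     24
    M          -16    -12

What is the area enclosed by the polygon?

541

Apply the surveyor's formula: 2A = Σ (x_i·y_{i+1} − x_{i+1}·y_i), indices taken mod 4.
Σ = (104) + (538) + (360) + (80) = 1082
Area = |Σ|/2 = 541.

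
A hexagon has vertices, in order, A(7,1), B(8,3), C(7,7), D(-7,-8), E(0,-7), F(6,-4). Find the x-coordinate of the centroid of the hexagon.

Apply the surveyor's formula. First the cross-terms c_i = x_i·y_{i+1} − x_{i+1}·y_i:
  13, 35, -7, 49, 42, 34  ⇒  2A = 166, A = 83.
Then Σ (x_i + x_{i+1})·c_i = 1071, so x̄ = 1071 / (6·83) = 357/166.

357/166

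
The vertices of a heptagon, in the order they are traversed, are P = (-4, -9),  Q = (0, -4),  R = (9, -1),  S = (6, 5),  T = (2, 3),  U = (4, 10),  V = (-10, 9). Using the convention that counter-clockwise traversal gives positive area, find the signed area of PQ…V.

Apply the shoelace formula: 2A = Σ (x_i·y_{i+1} − x_{i+1}·y_i), indices taken mod 7.
Σ = (16) + (36) + (51) + (8) + (8) + (136) + (126) = 381
Signed area = Σ/2 = 190.5 (positive ⇒ counter-clockwise traversal).

190.5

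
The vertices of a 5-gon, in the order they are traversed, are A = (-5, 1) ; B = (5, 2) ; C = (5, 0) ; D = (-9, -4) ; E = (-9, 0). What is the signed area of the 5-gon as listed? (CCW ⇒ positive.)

Apply the surveyor's formula: 2A = Σ (x_i·y_{i+1} − x_{i+1}·y_i), indices taken mod 5.
Σ = (-15) + (-10) + (-20) + (-36) + (-9) = -90
Signed area = Σ/2 = -45 (negative ⇒ clockwise traversal).

-45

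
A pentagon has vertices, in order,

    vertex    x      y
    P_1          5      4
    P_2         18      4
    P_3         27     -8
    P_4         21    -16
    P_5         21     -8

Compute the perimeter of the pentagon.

66

|P_1P_2| = √((13)² + (0)²) = √169 = 13
|P_2P_3| = √((9)² + (-12)²) = √225 = 15
|P_3P_4| = √((-6)² + (-8)²) = √100 = 10
|P_4P_5| = √((0)² + (8)²) = √64 = 8
|P_5P_1| = √((-16)² + (12)²) = √400 = 20
Perimeter = 13 + 15 + 10 + 8 + 20 = 66.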